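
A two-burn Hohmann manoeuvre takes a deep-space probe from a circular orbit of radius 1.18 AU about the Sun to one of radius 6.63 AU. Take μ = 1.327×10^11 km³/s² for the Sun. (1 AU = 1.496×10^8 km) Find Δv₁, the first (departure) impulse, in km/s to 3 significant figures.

Δv₁ = 8.31 km/s

In km: r₁ = 1.18 × 1.496×10^8 = 1.76528×10^8 km; r₂ = 6.63 × 1.496×10^8 = 9.91848×10^8 km.
Semi-major axis of the transfer orbit: a_t = (1.76528×10^8 + 9.91848×10^8)/2 = 5.84188×10^8 km.
On the circular orbit at r = 1.76528×10^8 km, v_c = √(μ/r) = 27.4176 km/s.
Transfer-orbit speed at the same r (vis-viva, a = a_t): v_t = √[μ(2/r − 1/a_t)] = 35.7252 km/s.
Δv₁ = |v_t − v_c| = |35.7252 − 27.4176| = 8.308 km/s.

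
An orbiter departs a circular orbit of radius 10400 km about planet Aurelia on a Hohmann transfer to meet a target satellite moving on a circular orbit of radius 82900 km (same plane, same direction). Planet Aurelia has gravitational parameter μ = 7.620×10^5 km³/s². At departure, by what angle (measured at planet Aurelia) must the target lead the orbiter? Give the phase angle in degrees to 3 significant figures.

φ = 104°

Semi-major axis of the transfer orbit: a_t = (10400 + 82900)/2 = 46650 km.
The half-period of the transfer ellipse is t = π√(a_t³/μ) = 36261.8 s.
Target angular speed ω₂ = √(μ/r₂³) = 3.65717×10^-5 rad/s.
Angle swept by the target during transfer: ω₂·t = 1.32616 rad = 75.98°.
Arrival is 180° from departure on the ellipse, so φ = 180° − 75.98° = 104°.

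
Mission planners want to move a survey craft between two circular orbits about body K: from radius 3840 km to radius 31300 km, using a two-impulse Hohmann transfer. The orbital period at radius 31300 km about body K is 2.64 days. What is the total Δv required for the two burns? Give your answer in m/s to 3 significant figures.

From Kepler's third law T² = 4π²r³/μ at r = 31300 km, T = 2.64 days = 2.64 × 86400 s = 2.28096×10^5 s: μ = 4π²r³/T² = 23267.9 km³/s².
Transfer-ellipse semi-major axis a_t = (r₁ + r₂)/2 = (3840 + 31300)/2 = 17570 km.
At r₁ the circular-orbit speed is v₁ = √(μ/r₁) = 2.4616 km/s.
Transfer-orbit speed at r₁ (v² = μ(2/r − 1/a)): v_p = √[μ(2/r₁ − 1/a_t)] = 3.2855 km/s.
First burn Δv₁ = |v_p − v₁| = 0.8239 km/s.
At r₂, v₂ = √(μ/r₂) = 0.8622 km/s.
Transfer-orbit speed at r₂: v_a = √[μ(2/r₂ − 1/a_t)] = 0.4031 km/s.
Second burn Δv₂ = |v₂ − v_a| = 0.4591 km/s.
Δv = Δv₁ + Δv₂ = 0.8239 + 0.4591 = 1.283 km/s.

Δv = 1280 m/s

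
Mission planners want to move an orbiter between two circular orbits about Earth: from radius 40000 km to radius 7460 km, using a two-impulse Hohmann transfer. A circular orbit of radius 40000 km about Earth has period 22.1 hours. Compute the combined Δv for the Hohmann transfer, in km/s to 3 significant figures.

Δv = 3.57 km/s

From Kepler's third law T² = 4π²r³/μ at r = 40000 km, T = 22.1 hours = 22.1 × 3600 s = 79560 s: μ = 4π²r³/T² = 3.99163×10^5 km³/s².
Transfer-ellipse semi-major axis a_t = (r₁ + r₂)/2 = (40000 + 7460)/2 = 23730 km.
Circular speed at r₁: v₁ = √(μ/r₁) = √(3.99163×10^5/40000) = 3.159 km/s.
Transfer-orbit speed at r₁ (vis-viva equation): v_a = √[μ(2/r₁ − 1/a_t)] = 1.771 km/s.
First burn Δv₁ = |v_a − v₁| = 1.388 km/s.
At r₂, v₂ = √(μ/r₂) = 7.315 km/s.
Transfer-orbit speed at r₂: v_p = √[μ(2/r₂ − 1/a_t)] = 9.497 km/s.
Second burn Δv₂ = |v₂ − v_p| = 2.182 km/s.
Δv = Δv₁ + Δv₂ = 1.388 + 2.182 = 3.570 km/s.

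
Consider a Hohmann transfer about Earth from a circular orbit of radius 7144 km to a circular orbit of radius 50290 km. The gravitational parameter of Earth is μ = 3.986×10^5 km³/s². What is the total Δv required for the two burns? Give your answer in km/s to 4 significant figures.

Semi-major axis of the transfer orbit: a_t = (7144 + 50290)/2 = 28717 km.
Circular speed at r₁: v₁ = √(μ/r₁) = √(3.986×10^5/7144) = 7.470 km/s.
Transfer-orbit speed at r₁ (vis-viva): v_p = √[μ(2/r₁ − 1/a_t)] = 9.885 km/s.
First burn Δv₁ = |v_p − v₁| = 2.415 km/s.
Circular speed at r₂: v₂ = √(μ/r₂) = 2.815 km/s.
Transfer-orbit speed at r₂: v_a = √[μ(2/r₂ − 1/a_t)] = 1.404 km/s.
Second burn Δv₂ = |v₂ − v_a| = 1.411 km/s.
Total Δv = Δv₁ + Δv₂ = 3.826 km/s.

Δv = 3.826 km/s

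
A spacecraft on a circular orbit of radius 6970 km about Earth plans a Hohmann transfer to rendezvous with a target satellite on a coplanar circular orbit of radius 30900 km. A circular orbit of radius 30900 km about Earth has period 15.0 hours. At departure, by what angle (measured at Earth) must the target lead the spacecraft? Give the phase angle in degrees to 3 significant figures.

From Kepler's third law T² = 4π²r³/μ at r = 30900 km, T = 15.0 hours = 15.0 × 3600 s = 54000 s: μ = 4π²r³/T² = 3.99436×10^5 km³/s².
Semi-major axis of the transfer orbit: a_t = (6970 + 30900)/2 = 18935 km.
Transfer time t = π√(a_t³/μ) = 12950 s.
The target's mean motion on its circular orbit is ω₂ = √(μ/r₂³) = 1.164×10^-4 rad/s.
Angle swept by the target during transfer: ω₂·t = 1.507 rad = 86.34°.
The spacecraft traverses 180° on the transfer ellipse, so the target must lead by 180° − 86.34° = 93.7°.

φ = 93.7°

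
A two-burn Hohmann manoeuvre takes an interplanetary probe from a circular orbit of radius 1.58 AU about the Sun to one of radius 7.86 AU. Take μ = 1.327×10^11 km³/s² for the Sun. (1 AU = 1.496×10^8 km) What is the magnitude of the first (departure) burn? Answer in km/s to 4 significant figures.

In km: r₁ = 1.58 × 1.496×10^8 = 2.36368×10^8 km; r₂ = 7.86 × 1.496×10^8 = 1.175856×10^9 km.
The Hohmann ellipse has a_t = (r₁ + r₂)/2 = 7.06112×10^8 km.
Circular speed at r = 2.36368×10^8 km: v_c = √(μ/r) = 23.694 km/s.
Vis-viva on the transfer ellipse at r = 2.36368×10^8 km gives v_t = √[μ(2/r − 1/a_t)] = 30.576 km/s.
Δv₁ = |v_t − v_c| = |30.576 − 23.694| = 6.882 km/s.

Δv₁ = 6.882 km/s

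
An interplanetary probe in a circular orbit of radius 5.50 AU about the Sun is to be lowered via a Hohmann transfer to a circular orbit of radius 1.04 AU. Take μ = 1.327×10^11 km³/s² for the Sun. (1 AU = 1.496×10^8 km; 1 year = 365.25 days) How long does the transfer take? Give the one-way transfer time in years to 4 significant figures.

In km: r₁ = 5.50 × 1.496×10^8 = 8.228×10^8 km; r₂ = 1.04 × 1.496×10^8 = 1.55584×10^8 km.
Semi-major axis of the transfer orbit: a_t = (8.228×10^8 + 1.55584×10^8)/2 = 4.89192×10^8 km.
Transfer time t = π√(a_t³/μ) = π√((4.89192×10^8)³ / 1.327×10^11) = 9.331×10^7 s.
Converting: 9.331×10^7 s ÷ 3.15576×10^7 s/year (365.25 × 86400) = 2.957 years.

t = 2.957 years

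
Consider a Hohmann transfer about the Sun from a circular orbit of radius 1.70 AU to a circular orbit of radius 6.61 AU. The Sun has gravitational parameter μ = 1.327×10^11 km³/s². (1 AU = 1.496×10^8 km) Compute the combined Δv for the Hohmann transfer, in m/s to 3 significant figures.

Δv = 10100 m/s

In km: r₁ = 1.70 × 1.496×10^8 = 2.5432×10^8 km; r₂ = 6.61 × 1.496×10^8 = 9.88856×10^8 km.
Semi-major axis of the transfer orbit: a_t = (2.5432×10^8 + 9.88856×10^8)/2 = 6.21588×10^8 km.
Circular speed at r₁: v₁ = √(μ/r₁) = √(1.327×10^11/2.5432×10^8) = 22.84258 km/s.
Transfer-orbit speed at r₁ (vis-viva): v_p = √[μ(2/r₁ − 1/a_t)] = 28.81114 km/s.
First burn Δv₁ = |v_p − v₁| = 5.969 km/s.
Circular speed at r₂: v₂ = √(μ/r₂) = 11.584 km/s.
Transfer-orbit speed at r₂: v_a = √[μ(2/r₂ − 1/a_t)] = 7.4098 km/s.
Second burn Δv₂ = |v₂ − v_a| = 4.174 km/s.
Δv = Δv₁ + Δv₂ = 5.969 + 4.174 = 10.14 km/s.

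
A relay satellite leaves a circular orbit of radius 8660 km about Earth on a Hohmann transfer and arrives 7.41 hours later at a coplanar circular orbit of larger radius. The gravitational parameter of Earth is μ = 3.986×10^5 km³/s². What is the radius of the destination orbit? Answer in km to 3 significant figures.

r₂ = 52600 km

Transfer time t = 7.41 hours = 26676 s, and t = π√(a_t³/μ).
So a_t = (μ t²/π²)^(1/3) = (3.986×10^5 × (26676)² / π²)^(1/3) = 30631 km.
Since a_t = (r₁ + r₂)/2, r₂ = 2a_t − r₁ = 2×30631 − 8660 = 52602 km.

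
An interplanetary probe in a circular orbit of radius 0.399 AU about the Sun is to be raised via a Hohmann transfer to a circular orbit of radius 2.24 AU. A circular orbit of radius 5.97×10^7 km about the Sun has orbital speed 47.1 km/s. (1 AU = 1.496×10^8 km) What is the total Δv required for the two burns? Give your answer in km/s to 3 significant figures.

From the circular-orbit relation v² = μ/r at r = 5.97×10^7 km: μ = v²r = (47.1)² × 5.97×10^7 = 1.32439×10^11 km³/s².
In km: r₁ = 0.399 × 1.496×10^8 = 5.96904×10^7 km; r₂ = 2.24 × 1.496×10^8 = 3.35104×10^8 km.
Semi-major axis of the transfer orbit: a_t = (5.96904×10^7 + 3.35104×10^8)/2 = 1.973972×10^8 km.
At r₁ the circular-orbit speed is v₁ = √(μ/r₁) = 47.10 km/s.
On the transfer ellipse at r₁, vis-viva gives v_p = √[μ(2/r₁ − 1/a_t)] = 61.37 km/s.
First burn Δv₁ = |v_p − v₁| = 14.27 km/s.
Circular speed at r₂: v₂ = √(μ/r₂) = 19.880 km/s.
Transfer-orbit speed at r₂: v_a = √[μ(2/r₂ − 1/a_t)] = 10.932 km/s.
Second burn Δv₂ = |v₂ − v_a| = 8.948 km/s.
Δv = Δv₁ + Δv₂ = 14.27 + 8.948 = 23.22 km/s.

Δv = 23.2 km/s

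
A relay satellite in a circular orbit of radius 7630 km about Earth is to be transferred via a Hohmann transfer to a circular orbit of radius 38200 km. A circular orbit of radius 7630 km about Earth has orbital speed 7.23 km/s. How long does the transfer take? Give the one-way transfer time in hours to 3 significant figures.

t = 4.79 hours

From the circular-orbit relation v² = μ/r at r = 7630 km: μ = v²r = (7.23)² × 7630 = 3.98842×10^5 km³/s².
The Hohmann ellipse has a_t = (r₁ + r₂)/2 = 22915 km.
Half the transfer-orbit period gives t = π√(a_t³/μ) = 17260 s.
Converting: 17260 s ÷ 3600 s/hour = 4.79 hours.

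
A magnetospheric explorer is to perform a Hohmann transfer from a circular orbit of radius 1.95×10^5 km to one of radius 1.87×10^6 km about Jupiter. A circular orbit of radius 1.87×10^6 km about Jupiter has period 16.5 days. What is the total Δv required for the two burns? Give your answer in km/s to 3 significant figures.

Δv = 13.5 km/s

From Kepler's third law T² = 4π²r³/μ at r = 1.87×10^6 km, T = 16.5 days = 16.5 × 86400 s = 1.4256×10^6 s: μ = 4π²r³/T² = 1.27025×10^8 km³/s².
The Hohmann ellipse has a_t = (r₁ + r₂)/2 = 1.0325×10^6 km.
At r₁ the circular-orbit speed is v₁ = √(μ/r₁) = 25.5227 km/s.
On the transfer ellipse at r₁, v² = μ(2/r − 1/a) gives v_p = √[μ(2/r₁ − 1/a_t)] = 34.3481 km/s.
First burn Δv₁ = |v_p − v₁| = 8.8254 km/s.
At r₂, v₂ = √(μ/r₂) = 8.24183 km/s.
Transfer-orbit speed at r₂: v_a = √[μ(2/r₂ − 1/a_t)] = 3.58176 km/s.
Second burn Δv₂ = |v₂ − v_a| = 4.6601 km/s.
Δv = Δv₁ + Δv₂ = 8.8254 + 4.6601 = 13.49 km/s.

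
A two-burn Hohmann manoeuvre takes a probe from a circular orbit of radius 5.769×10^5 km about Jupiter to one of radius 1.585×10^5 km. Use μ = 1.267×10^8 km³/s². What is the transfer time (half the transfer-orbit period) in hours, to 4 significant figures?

t = 17.29 hours

Transfer-ellipse semi-major axis a_t = (r₁ + r₂)/2 = (5.769×10^5 + 1.585×10^5)/2 = 3.677×10^5 km.
Transfer time t = π√(a_t³/μ) = π√((3.677×10^5)³ / 1.267×10^8) = 62230 s.
Converting: 62230 s ÷ 3600 s/hour = 17.29 hours.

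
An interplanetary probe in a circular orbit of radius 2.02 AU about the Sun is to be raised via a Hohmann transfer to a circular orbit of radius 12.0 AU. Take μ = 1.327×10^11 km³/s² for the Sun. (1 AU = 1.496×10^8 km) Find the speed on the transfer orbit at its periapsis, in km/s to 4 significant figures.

v = 27.42 km/s

In km: r₁ = 2.02 × 1.496×10^8 = 3.02192×10^8 km; r₂ = 12.0 × 1.496×10^8 = 1.7952×10^9 km.
Transfer-ellipse semi-major axis a_t = (r₁ + r₂)/2 = (3.02192×10^8 + 1.7952×10^9)/2 = 1.048696×10^9 km.
The periapsis of the transfer ellipse is at r = 3.02192×10^8 km.
Vis-viva: v = √[μ(2/r − 1/a_t)] = √[1.327×10^11 × (2/3.02192×10^8 − 1/1.048696×10^9)] = 27.42 km/s.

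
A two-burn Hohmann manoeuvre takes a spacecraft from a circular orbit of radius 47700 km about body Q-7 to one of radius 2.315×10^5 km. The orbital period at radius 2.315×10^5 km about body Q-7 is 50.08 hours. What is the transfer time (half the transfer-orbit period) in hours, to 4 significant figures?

From Kepler's third law T² = 4π²r³/μ at r = 2.315×10^5 km, T = 50.08 hours = 50.08 × 3600 s = 1.80288×10^5 s: μ = 4π²r³/T² = 1.50688×10^7 km³/s².
Semi-major axis of the transfer orbit: a_t = (47700 + 2.315×10^5)/2 = 1.396×10^5 km.
Transfer time t = π√(a_t³/μ) = π√((1.396×10^5)³ / 1.50688×10^7) = 42212 s.
Converting: 42212 s ÷ 3600 s/hour = 11.73 hours.

t = 11.73 hours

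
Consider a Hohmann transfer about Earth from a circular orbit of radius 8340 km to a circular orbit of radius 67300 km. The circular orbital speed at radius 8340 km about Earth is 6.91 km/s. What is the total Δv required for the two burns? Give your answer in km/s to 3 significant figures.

Δv = 3.60 km/s

From the circular-orbit relation v² = μ/r at r = 8340 km: μ = v²r = (6.91)² × 8340 = 3.98219×10^5 km³/s².
Transfer-ellipse semi-major axis a_t = (r₁ + r₂)/2 = (8340 + 67300)/2 = 37820 km.
At r₁ the circular-orbit speed is v₁ = √(μ/r₁) = 6.910 km/s.
On the transfer ellipse at r₁, vis-viva gives v_p = √[μ(2/r₁ − 1/a_t)] = 9.218 km/s.
First burn Δv₁ = |v_p − v₁| = 2.308 km/s.
Circular speed at r₂: v₂ = √(μ/r₂) = 2.4325 km/s.
Transfer-orbit speed at r₂: v_a = √[μ(2/r₂ − 1/a_t)] = 1.1423 km/s.
Second burn Δv₂ = |v₂ − v_a| = 1.290 km/s.
Total Δv = Δv₁ + Δv₂ = 3.598 km/s.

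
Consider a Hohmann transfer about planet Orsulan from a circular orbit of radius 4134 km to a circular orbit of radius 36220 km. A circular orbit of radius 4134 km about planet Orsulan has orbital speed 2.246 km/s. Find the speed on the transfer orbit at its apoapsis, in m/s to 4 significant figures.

v = 343.5 m/s

From the circular-orbit relation v² = μ/r at r = 4134 km: μ = v²r = (2.246)² × 4134 = 20854.0 km³/s².
Semi-major axis of the transfer orbit: a_t = (4134 + 36220)/2 = 20177 km.
At apoapsis, r = 36220 km.
Vis-viva: v = √[μ(2/r − 1/a_t)] = √[20854.0 × (2/36220 − 1/20177)] = 0.3435 km/s.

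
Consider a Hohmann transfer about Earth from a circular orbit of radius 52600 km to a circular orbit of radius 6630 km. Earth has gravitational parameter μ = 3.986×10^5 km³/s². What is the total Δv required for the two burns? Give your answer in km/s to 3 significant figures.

Δv = 4.03 km/s

Transfer-ellipse semi-major axis a_t = (r₁ + r₂)/2 = (52600 + 6630)/2 = 29615 km.
Circular speed at r₁: v₁ = √(μ/r₁) = √(3.986×10^5/52600) = 2.7528 km/s.
Transfer-orbit speed at r₁ (vis-viva equation): v_a = √[μ(2/r₁ − 1/a_t)] = 1.3025 km/s.
First burn Δv₁ = |v_a − v₁| = 1.450 km/s.
Circular speed at r₂: v₂ = √(μ/r₂) = 7.7538 km/s.
Transfer-orbit speed at r₂: v_p = √[μ(2/r₂ − 1/a_t)] = 10.334 km/s.
Second burn Δv₂ = |v₂ − v_p| = 2.580 km/s.
Total Δv = Δv₁ + Δv₂ = 4.030 km/s.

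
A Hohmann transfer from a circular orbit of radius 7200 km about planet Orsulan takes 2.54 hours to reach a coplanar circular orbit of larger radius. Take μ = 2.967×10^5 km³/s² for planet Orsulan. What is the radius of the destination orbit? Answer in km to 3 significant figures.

r₂ = 20000 km

Transfer time t = 2.54 hours = 9144 s, and t = π√(a_t³/μ).
So a_t = (μ t²/π²)^(1/3) = (2.967×10^5 × (9144)² / π²)^(1/3) = 13597 km.
Since a_t = (r₁ + r₂)/2, r₂ = 2a_t − r₁ = 2×13597 − 7200 = 19994 km.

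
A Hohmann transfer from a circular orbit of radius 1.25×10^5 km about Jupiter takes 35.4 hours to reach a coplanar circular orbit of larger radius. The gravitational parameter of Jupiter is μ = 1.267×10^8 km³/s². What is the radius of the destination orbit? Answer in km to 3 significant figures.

Transfer time t = 35.4 hours = 1.2744×10^5 s, and t = π√(a_t³/μ).
So a_t = (μ t²/π²)^(1/3) = (1.267×10^8 × (1.2744×10^5)² / π²)^(1/3) = 5.9297×10^5 km.
Since a_t = (r₁ + r₂)/2, r₂ = 2a_t − r₁ = 2×5.9297×10^5 − 1.250×10^5 = 1.06094×10^6 km.

r₂ = 1.06×10^6 km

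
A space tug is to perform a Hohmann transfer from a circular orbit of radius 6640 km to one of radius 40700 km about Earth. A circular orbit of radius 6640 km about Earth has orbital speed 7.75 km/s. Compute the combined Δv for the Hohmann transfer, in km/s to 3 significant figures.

Δv = 3.88 km/s

From the circular-orbit relation v² = μ/r at r = 6640 km: μ = v²r = (7.75)² × 6640 = 3.98815×10^5 km³/s².
Transfer-ellipse semi-major axis a_t = (r₁ + r₂)/2 = (6640 + 40700)/2 = 23670 km.
At r₁ the circular-orbit speed is v₁ = √(μ/r₁) = 7.75000 km/s.
On the transfer ellipse at r₁, vis-viva equation gives v_p = √[μ(2/r₁ − 1/a_t)] = 10.1625 km/s.
First burn Δv₁ = |v_p − v₁| = 2.4125 km/s.
Circular speed at r₂: v₂ = √(μ/r₂) = 3.13032 km/s.
Transfer-orbit speed at r₂: v_a = √[μ(2/r₂ − 1/a_t)] = 1.65796 km/s.
Second burn Δv₂ = |v₂ − v_a| = 1.4724 km/s.
Total Δv = Δv₁ + Δv₂ = 3.885 km/s.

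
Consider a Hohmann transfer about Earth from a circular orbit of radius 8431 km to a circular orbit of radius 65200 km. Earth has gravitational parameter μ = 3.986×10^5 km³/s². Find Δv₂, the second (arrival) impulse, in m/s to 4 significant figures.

The Hohmann ellipse has a_t = (r₁ + r₂)/2 = 36815.5 km.
On the circular orbit at r = 65200 km, v_c = √(μ/r) = 2.4725 km/s.
Vis-viva on the transfer ellipse at r = 65200 km gives v_t = √[μ(2/r − 1/a_t)] = 1.1832 km/s.
Δv₂ = |v_t − v_c| = |1.1832 − 2.4725| = 1.289 km/s.

Δv₂ = 1289 m/s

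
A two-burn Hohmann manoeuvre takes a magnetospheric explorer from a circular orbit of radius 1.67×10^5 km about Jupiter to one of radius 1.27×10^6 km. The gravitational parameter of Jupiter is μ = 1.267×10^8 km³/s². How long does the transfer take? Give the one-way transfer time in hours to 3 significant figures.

Semi-major axis of the transfer orbit: a_t = (1.670×10^5 + 1.270×10^6)/2 = 7.185×10^5 km.
Transfer time t = π√(a_t³/μ) = π√((7.185×10^5)³ / 1.267×10^8) = 1.700×10^5 s.
Converting: 1.700×10^5 s ÷ 3600 s/hour = 47.2 hours.

t = 47.2 hours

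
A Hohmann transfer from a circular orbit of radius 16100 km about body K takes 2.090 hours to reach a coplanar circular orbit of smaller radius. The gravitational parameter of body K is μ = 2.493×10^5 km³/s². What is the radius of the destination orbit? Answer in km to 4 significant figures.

Transfer time t = 2.090 hours = 7524 s, and t = π√(a_t³/μ).
So a_t = (μ t²/π²)^(1/3) = (2.493×10^5 × (7524)² / π²)^(1/3) = 11266 km.
Since a_t = (r₁ + r₂)/2, r₂ = 2a_t − r₁ = 2×11266 − 16100 = 6432 km.

r₂ = 6432 km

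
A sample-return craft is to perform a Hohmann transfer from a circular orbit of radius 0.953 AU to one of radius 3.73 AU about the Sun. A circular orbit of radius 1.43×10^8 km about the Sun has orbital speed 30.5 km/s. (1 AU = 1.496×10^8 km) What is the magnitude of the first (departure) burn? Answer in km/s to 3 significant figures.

Δv₁ = 8.01 km/s

From the circular-orbit relation v² = μ/r at r = 1.43×10^8 km: μ = v²r = (30.5)² × 1.43×10^8 = 1.33026×10^11 km³/s².
In km: r₁ = 0.953 × 1.496×10^8 = 1.425688×10^8 km; r₂ = 3.73 × 1.496×10^8 = 5.58008×10^8 km.
The Hohmann ellipse has a_t = (r₁ + r₂)/2 = 3.502884×10^8 km.
On the circular orbit at r = 1.425688×10^8 km, v_c = √(μ/r) = 30.546 km/s.
Transfer-orbit speed at the same r (vis-viva, a = a_t): v_t = √[μ(2/r − 1/a_t)] = 38.553 km/s.
Δv₁ = |v_t − v_c| = |38.553 − 30.546| = 8.007 km/s.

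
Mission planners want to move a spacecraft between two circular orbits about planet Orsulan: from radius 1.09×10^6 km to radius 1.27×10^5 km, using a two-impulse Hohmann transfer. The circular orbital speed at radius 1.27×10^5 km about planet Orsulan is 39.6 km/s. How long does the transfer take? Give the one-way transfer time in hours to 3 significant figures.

t = 29.4 hours

From the circular-orbit relation v² = μ/r at r = 1.27×10^5 km: μ = v²r = (39.6)² × 1.27×10^5 = 1.99156×10^8 km³/s².
Semi-major axis of the transfer orbit: a_t = (1.090×10^6 + 1.270×10^5)/2 = 6.085×10^5 km.
By Kepler's third law the transfer-orbit period is T = 2π√(a_t³/μ), so t = T/2 = 1.057×10^5 s.
Converting: 1.057×10^5 s ÷ 3600 s/hour = 29.4 hours.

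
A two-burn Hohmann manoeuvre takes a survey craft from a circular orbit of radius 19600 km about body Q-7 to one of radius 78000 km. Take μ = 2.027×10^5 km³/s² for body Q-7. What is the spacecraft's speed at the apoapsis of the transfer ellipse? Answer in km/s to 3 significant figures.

v = 1.02 km/s

Transfer-ellipse semi-major axis a_t = (r₁ + r₂)/2 = (19600 + 78000)/2 = 48800 km.
The apoapsis of the transfer ellipse is at r = 78000 km.
From the vis-viva equation, v = √[μ(2/r − 1/a_t)] = 1.022 km/s.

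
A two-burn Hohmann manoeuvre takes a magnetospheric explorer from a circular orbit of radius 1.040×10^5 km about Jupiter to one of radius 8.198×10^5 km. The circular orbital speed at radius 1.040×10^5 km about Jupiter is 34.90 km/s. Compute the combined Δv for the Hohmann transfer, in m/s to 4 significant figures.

Δv = 18130 m/s

From the circular-orbit relation v² = μ/r at r = 1.040×10^5 km: μ = v²r = (34.90)² × 1.040×10^5 = 1.26673×10^8 km³/s².
Transfer-ellipse semi-major axis a_t = (r₁ + r₂)/2 = (1.040×10^5 + 8.198×10^5)/2 = 4.619×10^5 km.
Circular speed at r₁: v₁ = √(μ/r₁) = √(1.26673×10^8/1.040×10^5) = 34.900 km/s.
On the transfer ellipse at r₁, v² = μ(2/r − 1/a) gives v_p = √[μ(2/r₁ − 1/a_t)] = 46.495 km/s.
First burn Δv₁ = |v_p − v₁| = 11.595 km/s.
Circular speed at r₂: v₂ = √(μ/r₂) = 12.43049 km/s.
Transfer-orbit speed at r₂: v_a = √[μ(2/r₂ − 1/a_t)] = 5.898354 km/s.
Second burn Δv₂ = |v₂ − v_a| = 6.5321 km/s.
Total Δv = Δv₁ + Δv₂ = 18.13 km/s.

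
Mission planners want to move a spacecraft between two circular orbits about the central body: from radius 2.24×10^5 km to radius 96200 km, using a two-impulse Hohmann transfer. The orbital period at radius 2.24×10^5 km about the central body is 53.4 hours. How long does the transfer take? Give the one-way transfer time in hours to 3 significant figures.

t = 16.1 hours

From Kepler's third law T² = 4π²r³/μ at r = 2.24×10^5 km, T = 53.4 hours = 53.4 × 3600 s = 1.9224×10^5 s: μ = 4π²r³/T² = 1.20065×10^7 km³/s².
Semi-major axis of the transfer orbit: a_t = (2.240×10^5 + 96200)/2 = 1.601×10^5 km.
Transfer time t = π√(a_t³/μ) = π√((1.601×10^5)³ / 1.20065×10^7) = 58080 s.
Converting: 58080 s ÷ 3600 s/hour = 16.1 hours.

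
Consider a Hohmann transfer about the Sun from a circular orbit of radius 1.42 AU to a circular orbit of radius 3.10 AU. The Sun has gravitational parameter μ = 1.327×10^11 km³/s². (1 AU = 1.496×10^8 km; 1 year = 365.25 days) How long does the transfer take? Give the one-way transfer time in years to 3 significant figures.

In km: r₁ = 1.42 × 1.496×10^8 = 2.12432×10^8 km; r₂ = 3.10 × 1.496×10^8 = 4.6376×10^8 km.
Semi-major axis of the transfer orbit: a_t = (2.12432×10^8 + 4.6376×10^8)/2 = 3.38096×10^8 km.
Half the transfer-orbit period gives t = π√(a_t³/μ) = 5.361×10^7 s.
Converting: 5.361×10^7 s ÷ 3.15576×10^7 s/year (365.25 × 86400) = 1.70 years.

t = 1.70 years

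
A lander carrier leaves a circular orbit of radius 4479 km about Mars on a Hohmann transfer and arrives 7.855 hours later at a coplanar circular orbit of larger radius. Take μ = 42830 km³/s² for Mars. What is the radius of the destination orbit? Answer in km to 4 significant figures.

Transfer time t = 7.855 hours = 28278 s, and t = π√(a_t³/μ).
So a_t = (μ t²/π²)^(1/3) = (42830 × (28278)² / π²)^(1/3) = 15140 km.
Since a_t = (r₁ + r₂)/2, r₂ = 2a_t − r₁ = 2×15140 − 4479 = 25801 km.

r₂ = 25800 km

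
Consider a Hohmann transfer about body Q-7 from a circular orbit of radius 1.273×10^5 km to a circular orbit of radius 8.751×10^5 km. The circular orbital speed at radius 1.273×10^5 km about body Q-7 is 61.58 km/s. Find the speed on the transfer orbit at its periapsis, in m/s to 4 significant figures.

v = 81370 m/s

From the circular-orbit relation v² = μ/r at r = 1.273×10^5 km: μ = v²r = (61.58)² × 1.273×10^5 = 4.82734×10^8 km³/s².
Transfer-ellipse semi-major axis a_t = (r₁ + r₂)/2 = (1.273×10^5 + 8.751×10^5)/2 = 5.012×10^5 km.
At periapsis, r = 1.273×10^5 km.
From the vis-viva equation, v = √[μ(2/r − 1/a_t)] = 81.37 km/s.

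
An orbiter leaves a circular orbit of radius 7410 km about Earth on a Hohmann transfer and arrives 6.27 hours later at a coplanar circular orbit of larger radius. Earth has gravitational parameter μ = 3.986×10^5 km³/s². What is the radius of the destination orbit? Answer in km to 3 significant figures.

Transfer time t = 6.27 hours = 22572 s, and t = π√(a_t³/μ).
So a_t = (μ t²/π²)^(1/3) = (3.986×10^5 × (22572)² / π²)^(1/3) = 27403 km.
Since a_t = (r₁ + r₂)/2, r₂ = 2a_t − r₁ = 2×27403 − 7410 = 47396 km.

r₂ = 47400 km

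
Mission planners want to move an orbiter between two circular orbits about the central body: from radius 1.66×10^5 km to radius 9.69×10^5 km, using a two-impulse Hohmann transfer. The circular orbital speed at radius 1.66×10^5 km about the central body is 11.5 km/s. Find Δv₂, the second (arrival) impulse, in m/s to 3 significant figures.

Δv₂ = 2190 m/s

From the circular-orbit relation v² = μ/r at r = 1.66×10^5 km: μ = v²r = (11.5)² × 1.66×10^5 = 2.19535×10^7 km³/s².
Transfer-ellipse semi-major axis a_t = (r₁ + r₂)/2 = (1.660×10^5 + 9.690×10^5)/2 = 5.675×10^5 km.
Circular speed at r = 9.690×10^5 km: v_c = √(μ/r) = 4.760 km/s.
Transfer-orbit speed at the same r (vis-viva, a = a_t): v_t = √[μ(2/r − 1/a_t)] = 2.574 km/s.
Δv₂ = |v_t − v_c| = |2.574 − 4.760| = 2.186 km/s.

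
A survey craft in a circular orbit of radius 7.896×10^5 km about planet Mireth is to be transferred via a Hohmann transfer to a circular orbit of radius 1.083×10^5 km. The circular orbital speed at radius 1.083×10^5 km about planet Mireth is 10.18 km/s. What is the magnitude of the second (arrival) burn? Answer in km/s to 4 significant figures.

From the circular-orbit relation v² = μ/r at r = 1.083×10^5 km: μ = v²r = (10.18)² × 1.083×10^5 = 1.12234×10^7 km³/s².
Transfer-ellipse semi-major axis a_t = (r₁ + r₂)/2 = (7.896×10^5 + 1.083×10^5)/2 = 4.4895×10^5 km.
Circular speed at r = 1.083×10^5 km: v_c = √(μ/r) = 10.180 km/s.
Transfer-orbit speed at the same r (vis-viva, a = a_t): v_t = √[μ(2/r − 1/a_t)] = 13.501 km/s.
Δv₂ = |v_t − v_c| = |13.501 − 10.180| = 3.321 km/s.

Δv₂ = 3.321 km/s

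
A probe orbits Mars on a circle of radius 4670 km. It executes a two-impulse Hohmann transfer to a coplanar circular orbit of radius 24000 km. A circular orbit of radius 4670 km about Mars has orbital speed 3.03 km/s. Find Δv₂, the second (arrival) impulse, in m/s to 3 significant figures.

From the circular-orbit relation v² = μ/r at r = 4670 km: μ = v²r = (3.03)² × 4670 = 42874.8 km³/s².
Transfer-ellipse semi-major axis a_t = (r₁ + r₂)/2 = (4670 + 24000)/2 = 14335 km.
Circular speed at r = 24000 km: v_c = √(μ/r) = 1.3366 km/s.
Vis-viva on the transfer ellipse at r = 24000 km gives v_t = √[μ(2/r − 1/a_t)] = 0.76288 km/s.
Δv₂ = |v_t − v_c| = |0.76288 − 1.3366| = 0.5737 km/s.

Δv₂ = 574 m/s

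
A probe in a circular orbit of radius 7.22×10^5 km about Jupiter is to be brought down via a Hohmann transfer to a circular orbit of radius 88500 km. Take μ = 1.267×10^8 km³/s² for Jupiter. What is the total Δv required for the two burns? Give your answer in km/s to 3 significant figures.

Δv = 19.7 km/s

The Hohmann ellipse has a_t = (r₁ + r₂)/2 = 4.0525×10^5 km.
Circular speed at r₁: v₁ = √(μ/r₁) = √(1.267×10^8/7.220×10^5) = 13.2471 km/s.
On the transfer ellipse at r₁, vis-viva gives v_a = √[μ(2/r₁ − 1/a_t)] = 6.19056 km/s.
First burn Δv₁ = |v_a − v₁| = 7.0565 km/s.
At r₂, v₂ = √(μ/r₂) = 37.837 km/s.
Transfer-orbit speed at r₂: v_p = √[μ(2/r₂ − 1/a_t)] = 50.504 km/s.
Second burn Δv₂ = |v₂ − v_p| = 12.667 km/s.
Total Δv = Δv₁ + Δv₂ = 19.72 km/s.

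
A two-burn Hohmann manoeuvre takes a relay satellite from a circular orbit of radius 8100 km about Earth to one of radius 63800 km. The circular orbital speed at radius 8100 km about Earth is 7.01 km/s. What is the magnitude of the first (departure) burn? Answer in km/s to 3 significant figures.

From the circular-orbit relation v² = μ/r at r = 8100 km: μ = v²r = (7.01)² × 8100 = 3.98035×10^5 km³/s².
Semi-major axis of the transfer orbit: a_t = (8100 + 63800)/2 = 35950 km.
On the circular orbit at r = 8100 km, v_c = √(μ/r) = 7.010 km/s.
Transfer-orbit speed at the same r (vis-viva, a = a_t): v_t = √[μ(2/r − 1/a_t)] = 9.339 km/s.
Δv₁ = |v_t − v_c| = |9.339 − 7.010| = 2.329 km/s.

Δv₁ = 2.33 km/s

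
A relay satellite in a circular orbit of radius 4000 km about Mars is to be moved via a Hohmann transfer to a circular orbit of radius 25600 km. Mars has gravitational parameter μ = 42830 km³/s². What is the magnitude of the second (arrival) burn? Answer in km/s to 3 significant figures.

Δv₂ = 0.621 km/s

Semi-major axis of the transfer orbit: a_t = (4000 + 25600)/2 = 14800 km.
On the circular orbit at r = 25600 km, v_c = √(μ/r) = 1.29346 km/s.
Transfer-orbit speed at the same r (vis-viva, a = a_t): v_t = √[μ(2/r − 1/a_t)] = 0.672439 km/s.
Δv₂ = |v_t − v_c| = |0.672439 − 1.29346| = 0.6210 km/s.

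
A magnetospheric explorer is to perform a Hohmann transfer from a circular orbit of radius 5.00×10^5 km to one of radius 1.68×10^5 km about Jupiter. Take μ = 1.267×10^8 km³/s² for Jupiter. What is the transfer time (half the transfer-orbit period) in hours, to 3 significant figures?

The Hohmann ellipse has a_t = (r₁ + r₂)/2 = 3.340×10^5 km.
Half the transfer-orbit period gives t = π√(a_t³/μ) = 53870 s.
Converting: 53870 s ÷ 3600 s/hour = 15.0 hours.

t = 15.0 hours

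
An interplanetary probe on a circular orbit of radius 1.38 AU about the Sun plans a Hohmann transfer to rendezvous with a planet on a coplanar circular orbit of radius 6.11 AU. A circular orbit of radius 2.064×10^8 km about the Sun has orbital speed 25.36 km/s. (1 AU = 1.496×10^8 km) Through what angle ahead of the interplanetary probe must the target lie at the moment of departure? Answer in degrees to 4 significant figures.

From the circular-orbit relation v² = μ/r at r = 2.064×10^8 km: μ = v²r = (25.36)² × 2.064×10^8 = 1.32742×10^11 km³/s².
In km: r₁ = 1.38 × 1.496×10^8 = 2.06448×10^8 km; r₂ = 6.11 × 1.496×10^8 = 9.14056×10^8 km.
The Hohmann ellipse has a_t = (r₁ + r₂)/2 = 5.60252×10^8 km.
Transfer time t = π√(a_t³/μ) = 1.14346×10^8 s.
The target's mean motion on its circular orbit is ω₂ = √(μ/r₂³) = 1.31839×10^-8 rad/s.
Angle swept by the target during transfer: ω₂·t = 1.50753 rad = 86.38°.
Arrival is 180° from departure on the ellipse, so φ = 180° − 86.38° = 93.62°.

φ = 93.62°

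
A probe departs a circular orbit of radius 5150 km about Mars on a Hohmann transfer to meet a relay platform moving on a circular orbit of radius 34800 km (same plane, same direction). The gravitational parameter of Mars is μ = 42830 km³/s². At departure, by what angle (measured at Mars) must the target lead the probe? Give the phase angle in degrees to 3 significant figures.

φ = 102°

Transfer-ellipse semi-major axis a_t = (r₁ + r₂)/2 = (5150 + 34800)/2 = 19975 km.
The half-period of the transfer ellipse is t = π√(a_t³/μ) = 42855 s.
Target angular speed ω₂ = √(μ/r₂³) = 3.1879×10^-5 rad/s.
Angle swept by the target during transfer: ω₂·t = 1.3662 rad = 78.28°.
The probe traverses 180° on the transfer ellipse, so the target must lead by 180° − 78.28° = 102°.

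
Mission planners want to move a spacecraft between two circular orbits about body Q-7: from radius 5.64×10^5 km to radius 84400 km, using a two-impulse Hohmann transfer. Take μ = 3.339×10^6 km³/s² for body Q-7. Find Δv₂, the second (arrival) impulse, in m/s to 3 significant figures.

Δv₂ = 2010 m/s

Semi-major axis of the transfer orbit: a_t = (5.640×10^5 + 84400)/2 = 3.242×10^5 km.
On the circular orbit at r = 84400 km, v_c = √(μ/r) = 6.290 km/s.
Vis-viva on the transfer ellipse at r = 84400 km gives v_t = √[μ(2/r − 1/a_t)] = 8.296 km/s.
Δv₂ = |v_t − v_c| = |8.296 − 6.290| = 2.006 km/s.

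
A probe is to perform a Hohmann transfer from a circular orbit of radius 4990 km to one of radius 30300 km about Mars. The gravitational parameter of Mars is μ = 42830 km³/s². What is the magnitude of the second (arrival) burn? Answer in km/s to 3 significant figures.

Δv₂ = 0.557 km/s

Transfer-ellipse semi-major axis a_t = (r₁ + r₂)/2 = (4990 + 30300)/2 = 17645 km.
On the circular orbit at r = 30300 km, v_c = √(μ/r) = 1.189 km/s.
Vis-viva on the transfer ellipse at r = 30300 km gives v_t = √[μ(2/r − 1/a_t)] = 0.6323 km/s.
Δv₂ = |v_t − v_c| = |0.6323 − 1.189| = 0.5567 km/s.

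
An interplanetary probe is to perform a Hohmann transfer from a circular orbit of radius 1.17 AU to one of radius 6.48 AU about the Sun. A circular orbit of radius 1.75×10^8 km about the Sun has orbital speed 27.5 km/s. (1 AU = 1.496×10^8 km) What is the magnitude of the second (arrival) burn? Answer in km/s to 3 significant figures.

From the circular-orbit relation v² = μ/r at r = 1.75×10^8 km: μ = v²r = (27.5)² × 1.75×10^8 = 1.32344×10^11 km³/s².
In km: r₁ = 1.17 × 1.496×10^8 = 1.75032×10^8 km; r₂ = 6.48 × 1.496×10^8 = 9.69408×10^8 km.
The Hohmann ellipse has a_t = (r₁ + r₂)/2 = 5.7222×10^8 km.
Circular speed at r = 9.69408×10^8 km: v_c = √(μ/r) = 11.684 km/s.
Vis-viva on the transfer ellipse at r = 9.69408×10^8 km gives v_t = √[μ(2/r − 1/a_t)] = 6.4621 km/s.
Δv₂ = |v_t − v_c| = |6.4621 − 11.684| = 5.222 km/s.

Δv₂ = 5.22 km/s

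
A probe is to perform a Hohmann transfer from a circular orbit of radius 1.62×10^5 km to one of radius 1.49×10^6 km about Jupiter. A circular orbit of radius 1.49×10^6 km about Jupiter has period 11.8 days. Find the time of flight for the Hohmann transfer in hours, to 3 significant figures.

From Kepler's third law T² = 4π²r³/μ at r = 1.49×10^6 km, T = 11.8 days = 11.8 × 86400 s = 1.01952×10^6 s: μ = 4π²r³/T² = 1.25640×10^8 km³/s².
Transfer-ellipse semi-major axis a_t = (r₁ + r₂)/2 = (1.620×10^5 + 1.490×10^6)/2 = 8.260×10^5 km.
By Kepler's third law the transfer-orbit period is T = 2π√(a_t³/μ), so t = T/2 = 2.104×10^5 s.
Converting: 2.104×10^5 s ÷ 3600 s/hour = 58.4 hours.

t = 58.4 hours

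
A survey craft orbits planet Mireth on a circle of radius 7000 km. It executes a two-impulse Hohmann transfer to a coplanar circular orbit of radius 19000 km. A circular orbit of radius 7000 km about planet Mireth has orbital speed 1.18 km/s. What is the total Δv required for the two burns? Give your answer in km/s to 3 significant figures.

Δv = 0.437 km/s

From the circular-orbit relation v² = μ/r at r = 7000 km: μ = v²r = (1.18)² × 7000 = 9746.80 km³/s².
Transfer-ellipse semi-major axis a_t = (r₁ + r₂)/2 = (7000 + 19000)/2 = 13000 km.
Circular speed at r₁: v₁ = √(μ/r₁) = √(9746.80/7000) = 1.18000 km/s.
Transfer-orbit speed at r₁ (vis-viva equation): v_p = √[μ(2/r₁ − 1/a_t)] = 1.42655 km/s.
First burn Δv₁ = |v_p − v₁| = 0.24655 km/s.
At r₂, v₂ = √(μ/r₂) = 0.71623 km/s.
Transfer-orbit speed at r₂: v_a = √[μ(2/r₂ − 1/a_t)] = 0.52557 km/s.
Second burn Δv₂ = |v₂ − v_a| = 0.19066 km/s.
Δv = Δv₁ + Δv₂ = 0.24655 + 0.19066 = 0.4372 km/s.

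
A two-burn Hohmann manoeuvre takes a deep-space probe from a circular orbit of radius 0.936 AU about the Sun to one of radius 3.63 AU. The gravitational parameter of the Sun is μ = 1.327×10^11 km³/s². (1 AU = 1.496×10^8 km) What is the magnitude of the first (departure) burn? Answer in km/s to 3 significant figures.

Δv₁ = 8.03 km/s

In km: r₁ = 0.936 × 1.496×10^8 = 1.400256×10^8 km; r₂ = 3.63 × 1.496×10^8 = 5.43048×10^8 km.
Semi-major axis of the transfer orbit: a_t = (1.400256×10^8 + 5.43048×10^8)/2 = 3.415368×10^8 km.
Circular speed at r = 1.400256×10^8 km: v_c = √(μ/r) = 30.7845 km/s.
Transfer-orbit speed at the same r (vis-viva, a = a_t): v_t = √[μ(2/r − 1/a_t)] = 38.8179 km/s.
Δv₁ = |v_t − v_c| = |38.8179 − 30.7845| = 8.033 km/s.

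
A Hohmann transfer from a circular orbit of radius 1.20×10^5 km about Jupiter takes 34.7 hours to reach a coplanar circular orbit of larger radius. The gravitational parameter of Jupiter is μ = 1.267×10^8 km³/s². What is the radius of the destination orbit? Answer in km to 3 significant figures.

Transfer time t = 34.7 hours = 1.2492×10^5 s, and t = π√(a_t³/μ).
So a_t = (μ t²/π²)^(1/3) = (1.267×10^8 × (1.2492×10^5)² / π²)^(1/3) = 5.8512×10^5 km.
Since a_t = (r₁ + r₂)/2, r₂ = 2a_t − r₁ = 2×5.8512×10^5 − 1.200×10^5 = 1.05024×10^6 km.

r₂ = 1.05×10^6 km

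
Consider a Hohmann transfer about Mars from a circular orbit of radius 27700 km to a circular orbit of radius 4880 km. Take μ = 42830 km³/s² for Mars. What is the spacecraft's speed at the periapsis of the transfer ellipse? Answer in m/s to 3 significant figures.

Semi-major axis of the transfer orbit: a_t = (27700 + 4880)/2 = 16290 km.
At periapsis, r = 4880 km.
Vis-viva: v = √[μ(2/r − 1/a_t)] = √[42830 × (2/4880 − 1/16290)] = 3.863 km/s.

v = 3860 m/s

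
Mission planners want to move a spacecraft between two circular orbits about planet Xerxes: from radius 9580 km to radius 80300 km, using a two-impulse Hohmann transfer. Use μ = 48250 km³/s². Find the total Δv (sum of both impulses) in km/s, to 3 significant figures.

Δv = 1.17 km/s

Semi-major axis of the transfer orbit: a_t = (9580 + 80300)/2 = 44940 km.
At r₁ the circular-orbit speed is v₁ = √(μ/r₁) = 2.2442 km/s.
Transfer-orbit speed at r₁ (vis-viva): v_p = √[μ(2/r₁ − 1/a_t)] = 2.9999 km/s.
First burn Δv₁ = |v_p − v₁| = 0.7557 km/s.
At r₂, v₂ = √(μ/r₂) = 0.7752 km/s.
Transfer-orbit speed at r₂: v_a = √[μ(2/r₂ − 1/a_t)] = 0.3579 km/s.
Second burn Δv₂ = |v₂ − v_a| = 0.4173 km/s.
Δv = Δv₁ + Δv₂ = 0.7557 + 0.4173 = 1.173 km/s.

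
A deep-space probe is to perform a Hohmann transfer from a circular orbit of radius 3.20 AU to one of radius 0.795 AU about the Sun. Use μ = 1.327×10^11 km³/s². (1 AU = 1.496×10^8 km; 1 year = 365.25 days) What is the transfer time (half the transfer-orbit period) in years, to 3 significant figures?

t = 1.41 years

In km: r₁ = 3.20 × 1.496×10^8 = 4.7872×10^8 km; r₂ = 0.795 × 1.496×10^8 = 1.18932×10^8 km.
Semi-major axis of the transfer orbit: a_t = (4.7872×10^8 + 1.18932×10^8)/2 = 2.98826×10^8 km.
Transfer time t = π√(a_t³/μ) = π√((2.98826×10^8)³ / 1.327×10^11) = 4.455×10^7 s.
Converting: 4.455×10^7 s ÷ 3.15576×10^7 s/year (365.25 × 86400) = 1.41 years.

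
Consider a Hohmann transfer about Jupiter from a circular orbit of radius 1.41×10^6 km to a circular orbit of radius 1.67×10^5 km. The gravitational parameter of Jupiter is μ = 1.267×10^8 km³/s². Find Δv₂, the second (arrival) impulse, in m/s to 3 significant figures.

Δv₂ = 9290 m/s

The Hohmann ellipse has a_t = (r₁ + r₂)/2 = 7.885×10^5 km.
Circular speed at r = 1.670×10^5 km: v_c = √(μ/r) = 27.544 km/s.
Transfer-orbit speed at the same r (vis-viva, a = a_t): v_t = √[μ(2/r − 1/a_t)] = 36.833 km/s.
Δv₂ = |v_t − v_c| = |36.833 − 27.544| = 9.289 km/s.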